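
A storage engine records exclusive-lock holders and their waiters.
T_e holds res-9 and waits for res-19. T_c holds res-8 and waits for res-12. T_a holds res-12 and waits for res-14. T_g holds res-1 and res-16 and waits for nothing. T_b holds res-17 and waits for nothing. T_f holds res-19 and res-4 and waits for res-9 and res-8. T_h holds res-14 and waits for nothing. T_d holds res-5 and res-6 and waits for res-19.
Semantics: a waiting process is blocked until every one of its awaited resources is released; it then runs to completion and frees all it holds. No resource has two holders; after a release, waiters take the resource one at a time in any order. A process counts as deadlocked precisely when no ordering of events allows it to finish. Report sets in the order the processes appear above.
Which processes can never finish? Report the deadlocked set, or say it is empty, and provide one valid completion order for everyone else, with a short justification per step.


The deadlocked set is T_e, T_f and T_d.
Key observation: along T_e -> T_f -> T_e, each member waits on what the next one holds — a deadlock; T_d waits into the deadlock from upstream.
One completion order for the rest: T_b, T_h, T_g, T_a, T_c.
Check, step by step:
  run T_b (it waits on nothing); releases res-17
  run T_h (it waits on nothing); releases res-14
  run T_g (it waits on nothing); releases res-1 and res-16
  T_a: everything it awaited (res-14) is free; runs, freeing res-12
  T_c: everything it awaited (res-12) is free; runs, freeing res-8


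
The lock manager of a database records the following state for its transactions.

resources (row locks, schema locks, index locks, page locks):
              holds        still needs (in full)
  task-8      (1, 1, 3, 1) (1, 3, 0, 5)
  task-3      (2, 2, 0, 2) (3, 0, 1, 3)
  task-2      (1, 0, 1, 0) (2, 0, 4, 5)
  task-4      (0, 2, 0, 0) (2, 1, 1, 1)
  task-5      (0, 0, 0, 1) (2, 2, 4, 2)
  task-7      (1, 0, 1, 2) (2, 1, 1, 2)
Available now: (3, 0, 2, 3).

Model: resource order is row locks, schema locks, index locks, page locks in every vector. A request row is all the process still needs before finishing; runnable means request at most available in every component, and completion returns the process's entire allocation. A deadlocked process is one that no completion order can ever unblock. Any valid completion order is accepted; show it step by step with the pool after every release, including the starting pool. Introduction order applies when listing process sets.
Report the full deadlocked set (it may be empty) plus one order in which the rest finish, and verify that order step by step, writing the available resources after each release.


Nothing here is deadlocked.
Key observation: task-3 fits the free pool immediately, and its release cascades until everyone finishes.
One completion order for the rest: task-3, task-4, task-8, task-7, task-2, task-5. Check, step by step:
  pool = (3, 0, 2, 3)
  task-3: need (3, 0, 1, 3) fits (3, 0, 2, 3); releases (2, 2, 0, 2), pool now (5, 2, 2, 5)
  task-4: need (2, 1, 1, 1) fits (5, 2, 2, 5); releases (0, 2, 0, 0), pool now (5, 4, 2, 5)
  task-8: need (1, 3, 0, 5) fits (5, 4, 2, 5); releases (1, 1, 3, 1), pool now (6, 5, 5, 6)
  task-7: need (2, 1, 1, 2) fits (6, 5, 5, 6); releases (1, 0, 1, 2), pool now (7, 5, 6, 8)
  task-2: need (2, 0, 4, 5) fits (7, 5, 6, 8); releases (1, 0, 1, 0), pool now (8, 5, 7, 8)
  task-5: need (2, 2, 4, 2) fits (8, 5, 7, 8); releases (0, 0, 0, 1), pool now (8, 5, 7, 9)


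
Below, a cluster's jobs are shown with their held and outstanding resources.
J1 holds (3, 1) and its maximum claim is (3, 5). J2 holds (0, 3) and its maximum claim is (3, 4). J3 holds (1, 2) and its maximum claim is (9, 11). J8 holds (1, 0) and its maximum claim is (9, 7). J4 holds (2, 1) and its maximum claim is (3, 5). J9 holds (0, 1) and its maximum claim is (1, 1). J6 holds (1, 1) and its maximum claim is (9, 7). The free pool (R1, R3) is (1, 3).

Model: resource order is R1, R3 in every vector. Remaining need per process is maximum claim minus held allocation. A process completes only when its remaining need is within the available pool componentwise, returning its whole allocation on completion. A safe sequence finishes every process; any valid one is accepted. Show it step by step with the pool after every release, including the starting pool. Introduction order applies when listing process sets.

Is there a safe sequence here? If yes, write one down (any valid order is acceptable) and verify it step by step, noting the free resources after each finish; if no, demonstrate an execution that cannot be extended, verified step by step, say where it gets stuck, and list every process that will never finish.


UNSAFE.
Key observation: after J9, J4, J2, J1 complete, (6, 9) is the best the pool ever gets, yet each leftover process wants more R1.
A maximal execution: J9, J4, J2, J1 — then nothing else fits. Walking it through:
  pool = (1, 3)
  J9: need (1, 0) fits (1, 3); releases (0, 1), pool now (1, 4)
  J4: need (1, 4) fits (1, 4); releases (2, 1), pool now (3, 5)
  J2: need (3, 1) fits (3, 5); releases (0, 3), pool now (3, 8)
  J1: need (0, 4) fits (3, 8); releases (3, 1), pool now (6, 9)
  J3 still needs (8, 9) but only (6, 9) is free — short on R1
  J8 still needs (8, 7) but only (6, 9) is free — short on R1
  J6 still needs (8, 6) but only (6, 9) is free — short on R1
Never able to finish: J3, J8 and J6.


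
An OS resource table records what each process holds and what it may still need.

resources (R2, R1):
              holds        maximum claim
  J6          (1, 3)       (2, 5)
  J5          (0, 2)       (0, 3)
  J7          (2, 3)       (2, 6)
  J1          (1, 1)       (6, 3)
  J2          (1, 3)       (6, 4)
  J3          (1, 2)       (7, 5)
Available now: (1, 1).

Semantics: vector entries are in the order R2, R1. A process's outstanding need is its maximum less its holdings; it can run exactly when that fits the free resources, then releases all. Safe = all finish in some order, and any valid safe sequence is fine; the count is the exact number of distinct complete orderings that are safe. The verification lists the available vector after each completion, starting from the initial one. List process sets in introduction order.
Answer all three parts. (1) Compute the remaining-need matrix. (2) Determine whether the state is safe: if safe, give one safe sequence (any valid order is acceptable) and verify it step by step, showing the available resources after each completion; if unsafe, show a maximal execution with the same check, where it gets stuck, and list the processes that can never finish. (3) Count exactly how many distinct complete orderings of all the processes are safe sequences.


(1) Outstanding need per process (order R2, R1):
  J6: (1, 2)
  J5: (0, 1)
  J7: (0, 3)
  J1: (5, 2)
  J2: (5, 1)
  J3: (6, 3)
(2) UNSAFE — no complete ordering exists.
Key observation: the pool after J5, J6, J7 is (4, 9); every surviving request exceeds it in R2, so progress ends there.
The run J5, J6, J7 cannot be extended any further. Walking it through:
  pool = (1, 1)
  J5 needs (0, 1) <= (1, 1) -> finishes; pool += (0, 2) = (1, 3)
  J6 needs (1, 2) <= (1, 3) -> finishes; pool += (1, 3) = (2, 6)
  J7 needs (0, 3) <= (2, 6) -> finishes; pool += (2, 3) = (4, 9)
  J1 cannot run: need (5, 2) vs free (4, 9) (insufficient R2)
  J2 cannot run: need (5, 1) vs free (4, 9) (insufficient R2)
  J3 cannot run: need (6, 3) vs free (4, 9) (insufficient R2)
Permanently blocked: J1, J2 and J3.
(3) The exact count: 0 of the possible complete orderings are safe sequences.


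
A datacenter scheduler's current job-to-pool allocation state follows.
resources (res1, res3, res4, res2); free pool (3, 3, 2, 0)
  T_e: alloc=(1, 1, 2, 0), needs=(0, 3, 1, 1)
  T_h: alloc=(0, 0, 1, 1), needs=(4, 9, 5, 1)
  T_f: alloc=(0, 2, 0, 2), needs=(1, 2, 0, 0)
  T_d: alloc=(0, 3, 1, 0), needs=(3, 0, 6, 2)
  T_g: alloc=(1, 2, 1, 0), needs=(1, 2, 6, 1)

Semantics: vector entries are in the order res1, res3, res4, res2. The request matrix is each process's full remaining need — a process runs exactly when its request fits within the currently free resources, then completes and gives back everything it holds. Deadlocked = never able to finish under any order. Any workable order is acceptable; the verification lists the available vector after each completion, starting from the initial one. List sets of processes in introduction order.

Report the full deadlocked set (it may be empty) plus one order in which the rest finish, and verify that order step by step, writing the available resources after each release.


Deadlocked set: T_h, T_d and T_g.
Key observation: even finishing T_f, T_e leaves just (4, 6, 4, 2) free — too little res4 for any of the remaining processes.
One completion order for the rest: T_f, T_e. Verifying each step:
  pool = (3, 3, 2, 0)
  T_f needs (1, 2, 0, 0) <= (3, 3, 2, 0) -> finishes; pool += (0, 2, 0, 2) = (3, 5, 2, 2)
  T_e needs (0, 3, 1, 1) <= (3, 5, 2, 2) -> finishes; pool += (1, 1, 2, 0) = (4, 6, 4, 2)
The blocked processes can never fit:
  blocked: T_h wants (4, 9, 5, 1), pool (4, 6, 4, 2) — not enough res3 and res4
  blocked: T_d wants (3, 0, 6, 2), pool (4, 6, 4, 2) — not enough res4
  blocked: T_g wants (1, 2, 6, 1), pool (4, 6, 4, 2) — not enough res4


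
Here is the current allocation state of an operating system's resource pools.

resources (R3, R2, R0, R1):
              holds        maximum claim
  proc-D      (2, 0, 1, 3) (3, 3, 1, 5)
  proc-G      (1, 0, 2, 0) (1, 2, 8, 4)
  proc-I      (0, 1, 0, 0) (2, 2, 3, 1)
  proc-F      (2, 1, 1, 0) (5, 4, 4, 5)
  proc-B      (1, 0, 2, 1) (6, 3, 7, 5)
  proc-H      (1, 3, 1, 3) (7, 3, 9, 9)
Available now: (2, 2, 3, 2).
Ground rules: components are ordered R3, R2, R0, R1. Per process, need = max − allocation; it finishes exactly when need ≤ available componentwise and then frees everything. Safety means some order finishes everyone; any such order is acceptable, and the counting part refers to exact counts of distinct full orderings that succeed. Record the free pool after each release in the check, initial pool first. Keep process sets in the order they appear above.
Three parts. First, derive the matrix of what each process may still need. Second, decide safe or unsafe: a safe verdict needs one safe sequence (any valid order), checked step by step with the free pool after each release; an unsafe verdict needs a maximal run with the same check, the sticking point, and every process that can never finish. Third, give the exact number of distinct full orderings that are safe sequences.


(1) Need matrix, components ordered R3, R2, R0, R1:
  proc-D: (1, 3, 0, 2)
  proc-G: (0, 2, 6, 4)
  proc-I: (2, 1, 3, 1)
  proc-F: (3, 3, 3, 5)
  proc-B: (5, 3, 5, 4)
  proc-H: (6, 0, 8, 6)
(2) The state is SAFE; one workable sequence: proc-I, proc-D, proc-F, proc-B, proc-G, proc-H.
Key observation: proc-I is the earliest step where a requested resource binds exactly: need (2, 1, 3, 1), pool (2, 2, 3, 2) at its turn.
Walking it through:
  pool = (2, 2, 3, 2)
  proc-I needs (2, 1, 3, 1) <= (2, 2, 3, 2) -> finishes; pool += (0, 1, 0, 0) = (2, 3, 3, 2)
  proc-D needs (1, 3, 0, 2) <= (2, 3, 3, 2) -> finishes; pool += (2, 0, 1, 3) = (4, 3, 4, 5)
  proc-F needs (3, 3, 3, 5) <= (4, 3, 4, 5) -> finishes; pool += (2, 1, 1, 0) = (6, 4, 5, 5)
  proc-B needs (5, 3, 5, 4) <= (6, 4, 5, 5) -> finishes; pool += (1, 0, 2, 1) = (7, 4, 7, 6)
  proc-G needs (0, 2, 6, 4) <= (7, 4, 7, 6) -> finishes; pool += (1, 0, 2, 0) = (8, 4, 9, 6)
  proc-H needs (6, 0, 8, 6) <= (8, 4, 9, 6) -> finishes; pool += (1, 3, 1, 3) = (9, 7, 10, 9)
(3) Precisely 1 of the possible complete orderings is a safe sequence.


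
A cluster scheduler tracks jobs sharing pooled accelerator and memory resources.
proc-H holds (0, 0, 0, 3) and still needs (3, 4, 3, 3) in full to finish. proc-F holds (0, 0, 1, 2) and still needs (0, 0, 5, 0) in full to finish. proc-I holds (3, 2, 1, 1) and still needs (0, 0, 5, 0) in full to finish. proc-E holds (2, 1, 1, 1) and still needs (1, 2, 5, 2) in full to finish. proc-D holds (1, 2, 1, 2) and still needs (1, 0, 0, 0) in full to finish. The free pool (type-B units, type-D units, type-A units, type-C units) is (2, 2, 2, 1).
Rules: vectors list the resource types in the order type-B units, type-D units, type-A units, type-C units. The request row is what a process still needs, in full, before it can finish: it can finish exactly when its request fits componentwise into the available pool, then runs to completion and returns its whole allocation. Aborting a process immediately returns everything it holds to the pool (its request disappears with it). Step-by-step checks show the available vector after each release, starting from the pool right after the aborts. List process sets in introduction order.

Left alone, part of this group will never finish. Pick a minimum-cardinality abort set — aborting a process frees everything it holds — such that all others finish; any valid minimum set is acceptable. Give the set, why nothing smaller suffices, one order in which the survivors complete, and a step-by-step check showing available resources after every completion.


The answer: abort proc-F and proc-E.
Key observation: proc-I could never have finished before the abort; with (2, 1, 2, 3) returned by proc-F and proc-E, it fits at step 3.
Minimality, checking each single-abort alternative: proc-H alone leaves proc-F blocked (short on type-A units); proc-F alone leaves proc-I blocked (short on type-A units); proc-I alone leaves proc-F blocked (short on type-A units); proc-E alone leaves proc-F blocked (short on type-A units); proc-D alone leaves proc-F blocked (short on type-A units).
Survivors finish in the order: proc-D, proc-H, proc-I. Verifying each step (pool after the aborts first):
  pool = (4, 3, 4, 4)
  run proc-D (needs (1, 0, 0, 0), free (4, 3, 4, 4)); after release of (1, 2, 1, 2) the pool is (5, 5, 5, 6)
  run proc-H (needs (3, 4, 3, 3), free (5, 5, 5, 6)); after release of (0, 0, 0, 3) the pool is (5, 5, 5, 9)
  run proc-I (needs (0, 0, 5, 0), free (5, 5, 5, 9)); after release of (3, 2, 1, 1) the pool is (8, 7, 6, 10)


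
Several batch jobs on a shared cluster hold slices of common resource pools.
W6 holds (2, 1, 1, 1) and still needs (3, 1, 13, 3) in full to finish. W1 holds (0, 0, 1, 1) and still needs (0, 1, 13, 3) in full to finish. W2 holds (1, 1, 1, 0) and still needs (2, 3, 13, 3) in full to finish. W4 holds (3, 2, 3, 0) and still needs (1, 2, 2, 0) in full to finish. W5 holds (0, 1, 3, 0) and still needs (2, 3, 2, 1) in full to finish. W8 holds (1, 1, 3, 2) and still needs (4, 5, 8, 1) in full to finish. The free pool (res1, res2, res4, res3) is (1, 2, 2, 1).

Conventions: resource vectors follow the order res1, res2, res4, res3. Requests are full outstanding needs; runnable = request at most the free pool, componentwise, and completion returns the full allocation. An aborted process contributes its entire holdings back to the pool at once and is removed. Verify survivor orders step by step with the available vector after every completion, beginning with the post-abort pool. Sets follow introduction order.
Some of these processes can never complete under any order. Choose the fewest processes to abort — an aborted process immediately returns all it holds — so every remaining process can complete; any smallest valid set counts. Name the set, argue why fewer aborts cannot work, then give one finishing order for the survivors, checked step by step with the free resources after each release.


Abort W6 and W2.
Key observation: the returned (3, 2, 2, 1) from W6 and W2 is what brings W1 — unrunnable before, under any order — into play at step 4.
No one abort is enough; case by case: W6 alone leaves W1 blocked (short on res4); W1 alone leaves W6 blocked (short on res4); W2 alone leaves W6 blocked (short on res4); W4 alone leaves W6 blocked (short on res4); W5 alone leaves W6 blocked (short on res4); W8 alone leaves W6 blocked (short on res4).
The survivors complete as W4, W5, W8, W1. Verifying each step (starting from the post-abort pool):
  pool = (4, 4, 4, 2)
  W4 needs (1, 2, 2, 0) <= (4, 4, 4, 2) -> finishes; pool += (3, 2, 3, 0) = (7, 6, 7, 2)
  W5 needs (2, 3, 2, 1) <= (7, 6, 7, 2) -> finishes; pool += (0, 1, 3, 0) = (7, 7, 10, 2)
  W8 needs (4, 5, 8, 1) <= (7, 7, 10, 2) -> finishes; pool += (1, 1, 3, 2) = (8, 8, 13, 4)
  W1 needs (0, 1, 13, 3) <= (8, 8, 13, 4) -> finishes; pool += (0, 0, 1, 1) = (8, 8, 14, 5)


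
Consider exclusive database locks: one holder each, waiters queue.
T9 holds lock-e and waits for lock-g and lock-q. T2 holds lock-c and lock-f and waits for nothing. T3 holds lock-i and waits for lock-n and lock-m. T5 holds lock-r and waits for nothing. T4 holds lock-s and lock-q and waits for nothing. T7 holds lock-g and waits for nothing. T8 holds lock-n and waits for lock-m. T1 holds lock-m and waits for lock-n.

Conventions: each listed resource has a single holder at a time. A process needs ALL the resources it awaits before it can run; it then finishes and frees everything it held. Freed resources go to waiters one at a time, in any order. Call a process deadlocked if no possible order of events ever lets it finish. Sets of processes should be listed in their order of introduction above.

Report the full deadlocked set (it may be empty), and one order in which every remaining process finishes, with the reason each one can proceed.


The deadlocked set is T3, T8 and T1.
Key observation: the knot is the closed ring of waits T8 -> T1 -> T8; T3 waits into the deadlock from upstream.
A valid finishing order for the others: T7, T2, T4, T5, T9.
Check, step by step:
  T7 waits on nothing -> runs at once and releases lock-g
  T2 waits on nothing -> runs at once and releases lock-c and lock-f
  T4 waits on nothing -> runs at once and releases lock-s and lock-q
  T5 waits on nothing -> runs at once and releases lock-r
  run T9 (all its waits — lock-g and lock-q — are resolved); releases lock-e


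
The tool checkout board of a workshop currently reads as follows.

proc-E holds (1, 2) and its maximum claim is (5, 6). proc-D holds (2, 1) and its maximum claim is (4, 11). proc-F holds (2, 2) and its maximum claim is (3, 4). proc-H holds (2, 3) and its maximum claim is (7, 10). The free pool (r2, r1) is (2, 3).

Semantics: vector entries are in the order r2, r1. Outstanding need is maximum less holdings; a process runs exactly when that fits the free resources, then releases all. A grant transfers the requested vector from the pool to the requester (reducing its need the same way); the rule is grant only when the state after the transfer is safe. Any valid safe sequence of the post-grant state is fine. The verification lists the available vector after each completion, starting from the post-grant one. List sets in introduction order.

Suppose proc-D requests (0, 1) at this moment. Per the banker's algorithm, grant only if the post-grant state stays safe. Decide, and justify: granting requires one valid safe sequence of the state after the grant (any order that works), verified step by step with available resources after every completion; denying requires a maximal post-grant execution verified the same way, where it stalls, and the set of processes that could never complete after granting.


DENY: after the grant no complete ordering would exist.
Key observation: r1 is the bottleneck — with proc-F, proc-E done the pool holds (5, 6), short of every remaining need.
After a pretend grant, a maximal execution: proc-F, proc-E — then nothing else fits. Step-by-step check:
  pool = (2, 2)
  run proc-F (needs (1, 2), free (2, 2)); after release of (2, 2) the pool is (4, 4)
  run proc-E (needs (4, 4), free (4, 4)); after release of (1, 2) the pool is (5, 6)
  proc-D still needs (2, 9) but only (5, 6) is free — short on r1
  proc-H still needs (5, 7) but only (5, 6) is free — short on r1
Processes that could never finish after the grant: proc-D and proc-H.


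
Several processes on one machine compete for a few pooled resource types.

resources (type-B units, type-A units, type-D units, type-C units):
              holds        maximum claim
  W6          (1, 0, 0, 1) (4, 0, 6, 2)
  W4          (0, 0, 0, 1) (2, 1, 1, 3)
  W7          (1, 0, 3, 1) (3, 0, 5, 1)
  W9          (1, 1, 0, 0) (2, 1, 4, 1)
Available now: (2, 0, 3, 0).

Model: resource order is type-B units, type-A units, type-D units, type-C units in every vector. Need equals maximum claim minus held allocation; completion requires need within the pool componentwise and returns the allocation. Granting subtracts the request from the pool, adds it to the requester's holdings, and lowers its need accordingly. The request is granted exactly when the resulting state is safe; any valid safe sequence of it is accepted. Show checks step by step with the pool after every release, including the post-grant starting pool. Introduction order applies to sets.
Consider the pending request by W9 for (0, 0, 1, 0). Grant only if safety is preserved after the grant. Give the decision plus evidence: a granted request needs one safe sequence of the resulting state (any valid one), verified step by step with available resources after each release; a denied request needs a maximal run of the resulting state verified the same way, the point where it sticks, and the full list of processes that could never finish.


GRANT — the state after the grant stays safe, e.g. via W7, W9, W6, W4.
Key observation: granting shrinks the pool to (2, 0, 2, 0), yet W7 still fits and the chain goes through.
Check on the post-grant state, step by step:
  pool = (2, 0, 2, 0)
  run W7 (needs (2, 0, 2, 0), free (2, 0, 2, 0)); after release of (1, 0, 3, 1) the pool is (3, 0, 5, 1)
  run W9 (needs (1, 0, 3, 1), free (3, 0, 5, 1)); after release of (1, 1, 1, 0) the pool is (4, 1, 6, 1)
  run W6 (needs (3, 0, 6, 1), free (4, 1, 6, 1)); after release of (1, 0, 0, 1) the pool is (5, 1, 6, 2)
  run W4 (needs (2, 1, 1, 2), free (5, 1, 6, 2)); after release of (0, 0, 0, 1) the pool is (5, 1, 6, 3)


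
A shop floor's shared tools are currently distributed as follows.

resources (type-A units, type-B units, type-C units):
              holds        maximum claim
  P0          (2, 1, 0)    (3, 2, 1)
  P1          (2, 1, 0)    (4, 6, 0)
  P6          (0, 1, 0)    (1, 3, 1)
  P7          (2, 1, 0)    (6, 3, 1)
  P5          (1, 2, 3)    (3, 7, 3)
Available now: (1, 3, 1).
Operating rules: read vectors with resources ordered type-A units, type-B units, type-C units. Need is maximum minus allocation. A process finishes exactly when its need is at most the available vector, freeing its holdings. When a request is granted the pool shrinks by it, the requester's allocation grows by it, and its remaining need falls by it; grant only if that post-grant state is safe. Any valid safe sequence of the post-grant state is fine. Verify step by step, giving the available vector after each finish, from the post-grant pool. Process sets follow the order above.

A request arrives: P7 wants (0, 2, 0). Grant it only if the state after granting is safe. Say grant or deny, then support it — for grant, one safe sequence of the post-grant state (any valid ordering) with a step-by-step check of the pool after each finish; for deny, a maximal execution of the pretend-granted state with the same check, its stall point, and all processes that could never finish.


DENY — the pretend-granted state is unsafe.
Key observation: after P0, P6 the pool peaks at (3, 3, 1), and each blocked process is short somewhere: P1 on type-B units; P7 on type-A units; P5 on type-B units.
On the post-grant state, P0, P6 is a maximal run — nothing extends it. Step-by-step check:
  pool = (1, 1, 1)
  run P0 (needs (1, 1, 1), free (1, 1, 1)); after release of (2, 1, 0) the pool is (3, 2, 1)
  run P6 (needs (1, 2, 1), free (3, 2, 1)); after release of (0, 1, 0) the pool is (3, 3, 1)
  blocked: P1 wants (2, 5, 0), pool (3, 3, 1) — not enough type-B units
  blocked: P7 wants (4, 0, 1), pool (3, 3, 1) — not enough type-A units
  blocked: P5 wants (2, 5, 0), pool (3, 3, 1) — not enough type-B units
Processes that could never finish after the grant: P1, P7 and P5.


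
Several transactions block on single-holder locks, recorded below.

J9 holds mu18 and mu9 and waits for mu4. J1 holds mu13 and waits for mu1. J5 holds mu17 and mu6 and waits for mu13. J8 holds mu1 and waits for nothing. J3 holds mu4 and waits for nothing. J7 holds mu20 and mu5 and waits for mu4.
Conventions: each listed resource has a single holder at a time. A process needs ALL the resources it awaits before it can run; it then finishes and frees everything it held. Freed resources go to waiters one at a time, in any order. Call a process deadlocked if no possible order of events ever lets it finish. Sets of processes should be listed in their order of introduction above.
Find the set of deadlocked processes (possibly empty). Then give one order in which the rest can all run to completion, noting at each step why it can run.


No process is deadlocked.
Key observation: no waiting chain loops back on itself — every chain ends at a process that waits on nothing, so everyone eventually runs.
A valid finishing order for the others: J8, J3, J9, J1, J5, J7.
Check, step by step:
  J8 waits on nothing -> runs at once and releases mu1
  J3 waits on nothing -> runs at once and releases mu4
  J9 waits on mu4 — all released -> runs and releases mu18 and mu9
  J1 waits on mu1 — all released -> runs and releases mu13
  J5 waits on mu13 — all released -> runs and releases mu17 and mu6
  J7 waits on mu4 — all released -> runs and releases mu20 and mu5


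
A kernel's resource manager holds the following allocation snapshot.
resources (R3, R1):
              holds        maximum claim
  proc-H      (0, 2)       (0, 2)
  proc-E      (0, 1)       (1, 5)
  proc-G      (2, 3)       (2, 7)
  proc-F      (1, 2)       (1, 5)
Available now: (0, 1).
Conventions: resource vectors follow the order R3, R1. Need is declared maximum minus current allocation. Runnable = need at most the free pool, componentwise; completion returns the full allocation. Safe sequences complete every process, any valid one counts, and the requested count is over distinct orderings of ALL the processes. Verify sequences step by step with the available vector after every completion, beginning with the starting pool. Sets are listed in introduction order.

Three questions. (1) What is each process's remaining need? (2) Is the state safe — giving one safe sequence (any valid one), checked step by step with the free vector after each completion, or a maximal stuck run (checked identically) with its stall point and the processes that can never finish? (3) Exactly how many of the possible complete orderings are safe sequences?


(1) Remaining need (order R3, R1):
  proc-H: (0, 0)
  proc-E: (1, 4)
  proc-G: (0, 4)
  proc-F: (0, 3)
(2) SAFE, for example via the order proc-H, proc-F, proc-G, proc-E.
Key observation: proc-F marks the first exact bind of the order: its need (0, 3) fits the free (0, 3) with zero slack on a requested resource.
Walking it through:
  pool = (0, 1)
  proc-H: need (0, 0) fits (0, 1); releases (0, 2), pool now (0, 3)
  proc-F: need (0, 3) fits (0, 3); releases (1, 2), pool now (1, 5)
  proc-G: need (0, 4) fits (1, 5); releases (2, 3), pool now (3, 8)
  proc-E: need (1, 4) fits (3, 8); releases (0, 1), pool now (3, 9)
(3) The exact count: 2 of the possible complete orderings are safe sequences.


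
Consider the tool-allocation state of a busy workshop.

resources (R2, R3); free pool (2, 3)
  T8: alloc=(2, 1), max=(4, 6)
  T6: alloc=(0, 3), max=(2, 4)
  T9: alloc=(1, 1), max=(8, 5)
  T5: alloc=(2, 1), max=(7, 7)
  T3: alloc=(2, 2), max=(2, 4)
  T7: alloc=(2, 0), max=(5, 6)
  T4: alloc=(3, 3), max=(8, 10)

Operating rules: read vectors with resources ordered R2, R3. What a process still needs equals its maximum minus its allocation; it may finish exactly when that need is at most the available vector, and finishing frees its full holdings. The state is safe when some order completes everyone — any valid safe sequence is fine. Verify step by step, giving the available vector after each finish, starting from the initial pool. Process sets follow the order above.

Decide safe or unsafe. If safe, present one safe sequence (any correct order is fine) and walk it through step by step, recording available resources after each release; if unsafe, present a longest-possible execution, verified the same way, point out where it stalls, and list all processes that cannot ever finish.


SAFE — a valid safe sequence is T3, T6, T7, T8, T5, T9, T4.
Key observation: no step in this order meets a requested resource exactly; the smallest headroom is 1, first reached at T3 (need (0, 2), pool (2, 3)).
Step-by-step check:
  pool = (2, 3)
  run T3 (needs (0, 2), free (2, 3)); after release of (2, 2) the pool is (4, 5)
  run T6 (needs (2, 1), free (4, 5)); after release of (0, 3) the pool is (4, 8)
  run T7 (needs (3, 6), free (4, 8)); after release of (2, 0) the pool is (6, 8)
  run T8 (needs (2, 5), free (6, 8)); after release of (2, 1) the pool is (8, 9)
  run T5 (needs (5, 6), free (8, 9)); after release of (2, 1) the pool is (10, 10)
  run T9 (needs (7, 4), free (10, 10)); after release of (1, 1) the pool is (11, 11)
  run T4 (needs (5, 7), free (11, 11)); after release of (3, 3) the pool is (14, 14)


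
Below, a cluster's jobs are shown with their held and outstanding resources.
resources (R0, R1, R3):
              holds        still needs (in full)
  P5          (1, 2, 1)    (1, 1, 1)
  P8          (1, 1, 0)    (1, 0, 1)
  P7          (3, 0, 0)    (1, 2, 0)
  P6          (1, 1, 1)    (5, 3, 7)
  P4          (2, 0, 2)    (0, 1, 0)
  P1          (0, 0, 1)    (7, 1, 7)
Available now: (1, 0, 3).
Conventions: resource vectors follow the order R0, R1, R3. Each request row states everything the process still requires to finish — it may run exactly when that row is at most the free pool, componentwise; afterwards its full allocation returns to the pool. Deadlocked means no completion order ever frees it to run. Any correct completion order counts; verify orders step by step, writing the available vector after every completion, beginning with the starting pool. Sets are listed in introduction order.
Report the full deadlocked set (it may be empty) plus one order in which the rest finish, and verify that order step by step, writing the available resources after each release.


Deadlocked: P6 and P1.
Key observation: once P8, P5, P4, P7 finish, the pool peaks at (8, 3, 6) — and every remaining process still needs more R3 than that.
A valid finishing order for the others: P8, P5, P4, P7. Check, step by step:
  pool = (1, 0, 3)
  run P8 (needs (1, 0, 1), free (1, 0, 3)); after release of (1, 1, 0) the pool is (2, 1, 3)
  run P5 (needs (1, 1, 1), free (2, 1, 3)); after release of (1, 2, 1) the pool is (3, 3, 4)
  run P4 (needs (0, 1, 0), free (3, 3, 4)); after release of (2, 0, 2) the pool is (5, 3, 6)
  run P7 (needs (1, 2, 0), free (5, 3, 6)); after release of (3, 0, 0) the pool is (8, 3, 6)
None of the blocked processes ever fits:
  blocked: P6 wants (5, 3, 7), pool (8, 3, 6) — not enough R3
  blocked: P1 wants (7, 1, 7), pool (8, 3, 6) — not enough R3


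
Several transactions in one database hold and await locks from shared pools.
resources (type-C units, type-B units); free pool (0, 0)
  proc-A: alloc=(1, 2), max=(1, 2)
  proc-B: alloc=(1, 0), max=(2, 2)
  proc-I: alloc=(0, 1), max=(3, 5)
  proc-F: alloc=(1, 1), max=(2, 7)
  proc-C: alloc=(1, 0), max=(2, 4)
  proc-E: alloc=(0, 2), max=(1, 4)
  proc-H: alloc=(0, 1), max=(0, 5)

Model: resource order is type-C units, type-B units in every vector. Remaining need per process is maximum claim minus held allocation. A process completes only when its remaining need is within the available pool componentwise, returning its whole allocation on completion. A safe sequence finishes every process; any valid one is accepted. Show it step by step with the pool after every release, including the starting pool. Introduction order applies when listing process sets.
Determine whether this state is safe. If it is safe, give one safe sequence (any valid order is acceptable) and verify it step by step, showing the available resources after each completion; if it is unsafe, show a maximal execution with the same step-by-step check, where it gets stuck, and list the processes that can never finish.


The state is SAFE; one workable sequence: proc-A, proc-E, proc-C, proc-H, proc-B, proc-I, proc-F.
Key observation: reading the order forward, proc-E is the first process whose need (1, 2) meets the free pool (1, 2) exactly on a resource it requests.
Step-by-step check:
  pool = (0, 0)
  proc-A: need (0, 0) fits (0, 0); releases (1, 2), pool now (1, 2)
  proc-E: need (1, 2) fits (1, 2); releases (0, 2), pool now (1, 4)
  proc-C: need (1, 4) fits (1, 4); releases (1, 0), pool now (2, 4)
  proc-H: need (0, 4) fits (2, 4); releases (0, 1), pool now (2, 5)
  proc-B: need (1, 2) fits (2, 5); releases (1, 0), pool now (3, 5)
  proc-I: need (3, 4) fits (3, 5); releases (0, 1), pool now (3, 6)
  proc-F: need (1, 6) fits (3, 6); releases (1, 1), pool now (4, 7)


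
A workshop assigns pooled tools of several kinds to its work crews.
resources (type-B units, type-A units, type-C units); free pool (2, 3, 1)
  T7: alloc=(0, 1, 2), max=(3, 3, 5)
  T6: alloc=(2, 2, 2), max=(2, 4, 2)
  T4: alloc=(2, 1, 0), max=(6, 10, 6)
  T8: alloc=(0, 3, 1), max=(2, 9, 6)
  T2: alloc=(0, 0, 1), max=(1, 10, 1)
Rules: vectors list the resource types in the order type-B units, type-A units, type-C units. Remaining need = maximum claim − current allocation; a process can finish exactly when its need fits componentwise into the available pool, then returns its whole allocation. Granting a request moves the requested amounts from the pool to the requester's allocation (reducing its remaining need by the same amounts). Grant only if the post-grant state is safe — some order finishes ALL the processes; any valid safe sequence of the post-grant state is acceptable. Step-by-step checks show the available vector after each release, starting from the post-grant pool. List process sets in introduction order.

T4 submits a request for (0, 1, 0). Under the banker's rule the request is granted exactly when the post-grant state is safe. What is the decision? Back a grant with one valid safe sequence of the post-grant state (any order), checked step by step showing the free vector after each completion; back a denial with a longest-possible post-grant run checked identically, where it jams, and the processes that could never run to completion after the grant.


DENY — the pretend-granted state is unsafe.
Key observation: no order helps: past T6, T7, the free pool tops out at (4, 5, 5), below what each blocked process needs in type-A units.
Pretend the grant happened; the run T6, T7 goes as far as possible. Walking it through:
  pool = (2, 2, 1)
  T6: need (0, 2, 0) fits (2, 2, 1); releases (2, 2, 2), pool now (4, 4, 3)
  T7: need (3, 2, 3) fits (4, 4, 3); releases (0, 1, 2), pool now (4, 5, 5)
  T4 cannot run: need (4, 8, 6) vs free (4, 5, 5) (insufficient type-A units and type-C units)
  T8 cannot run: need (2, 6, 5) vs free (4, 5, 5) (insufficient type-A units)
  T2 cannot run: need (1, 10, 0) vs free (4, 5, 5) (insufficient type-A units)
Had the request been granted, T4, T8 and T2 could never finish.


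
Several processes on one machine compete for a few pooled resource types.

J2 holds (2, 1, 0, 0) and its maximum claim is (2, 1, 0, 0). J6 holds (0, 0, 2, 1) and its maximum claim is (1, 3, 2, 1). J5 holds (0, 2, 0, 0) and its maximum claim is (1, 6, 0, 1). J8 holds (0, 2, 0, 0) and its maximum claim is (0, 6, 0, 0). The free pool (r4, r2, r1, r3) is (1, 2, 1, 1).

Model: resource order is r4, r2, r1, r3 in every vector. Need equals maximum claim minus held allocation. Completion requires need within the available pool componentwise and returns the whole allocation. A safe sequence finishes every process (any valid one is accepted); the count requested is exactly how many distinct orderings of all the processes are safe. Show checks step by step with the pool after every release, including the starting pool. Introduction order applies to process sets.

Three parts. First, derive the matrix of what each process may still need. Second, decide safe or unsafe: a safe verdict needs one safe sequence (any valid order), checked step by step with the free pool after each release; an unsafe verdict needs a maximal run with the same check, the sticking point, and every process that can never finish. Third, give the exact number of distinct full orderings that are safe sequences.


(1) Remaining need (order r4, r2, r1, r3):
  J2: (0, 0, 0, 0)
  J6: (1, 3, 0, 0)
  J5: (1, 4, 0, 1)
  J8: (0, 4, 0, 0)
(2) UNSAFE — no complete ordering exists.
Key observation: no order helps: past J2, J6, the free pool tops out at (3, 3, 3, 2), below what each blocked process needs in r2.
The run J2, J6 cannot be extended any further. Step-by-step check:
  pool = (1, 2, 1, 1)
  J2 needs (0, 0, 0, 0) <= (1, 2, 1, 1) -> finishes; pool += (2, 1, 0, 0) = (3, 3, 1, 1)
  J6 needs (1, 3, 0, 0) <= (3, 3, 1, 1) -> finishes; pool += (0, 0, 2, 1) = (3, 3, 3, 2)
  J5 still needs (1, 4, 0, 1) but only (3, 3, 3, 2) is free — short on r2
  J8 still needs (0, 4, 0, 0) but only (3, 3, 3, 2) is free — short on r2
Permanently blocked: J5 and J8.
(3) Exactly 0 of the possible complete orderings are safe sequences.


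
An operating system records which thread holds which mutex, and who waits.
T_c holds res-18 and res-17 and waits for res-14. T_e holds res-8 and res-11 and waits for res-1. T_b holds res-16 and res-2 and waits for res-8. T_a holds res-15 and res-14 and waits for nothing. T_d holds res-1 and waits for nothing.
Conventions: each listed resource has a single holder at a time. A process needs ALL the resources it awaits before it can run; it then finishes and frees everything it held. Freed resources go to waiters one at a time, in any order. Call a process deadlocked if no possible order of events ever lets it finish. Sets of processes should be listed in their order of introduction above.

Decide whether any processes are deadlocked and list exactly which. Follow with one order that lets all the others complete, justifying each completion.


No process is deadlocked.
Key observation: the wait relation is loop-free; peeling off processes with no waits unwinds the whole state.
One completion order for the rest: T_a, T_d, T_c, T_e, T_b.
Step-by-step check:
  run T_a (it waits on nothing); releases res-15 and res-14
  run T_d (it waits on nothing); releases res-1
  run T_c (all its waits — res-14 — are resolved); releases res-18 and res-17
  run T_e (all its waits — res-1 — are resolved); releases res-8 and res-11
  run T_b (all its waits — res-8 — are resolved); releases res-16 and res-2


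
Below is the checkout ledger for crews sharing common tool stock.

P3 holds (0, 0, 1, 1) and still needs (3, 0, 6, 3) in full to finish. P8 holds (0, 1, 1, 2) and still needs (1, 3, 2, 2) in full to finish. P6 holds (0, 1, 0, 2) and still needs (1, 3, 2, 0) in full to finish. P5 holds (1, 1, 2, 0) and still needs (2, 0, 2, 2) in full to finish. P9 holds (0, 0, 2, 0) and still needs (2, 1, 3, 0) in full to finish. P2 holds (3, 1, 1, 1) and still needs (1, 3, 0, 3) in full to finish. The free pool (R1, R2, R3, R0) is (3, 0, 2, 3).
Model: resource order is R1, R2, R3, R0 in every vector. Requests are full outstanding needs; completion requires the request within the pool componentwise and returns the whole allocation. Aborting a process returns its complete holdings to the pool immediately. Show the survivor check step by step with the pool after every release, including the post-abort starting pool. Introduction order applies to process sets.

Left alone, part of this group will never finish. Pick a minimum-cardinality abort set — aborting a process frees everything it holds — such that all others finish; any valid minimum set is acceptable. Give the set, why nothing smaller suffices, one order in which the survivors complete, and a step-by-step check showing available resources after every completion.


Abort P8 and P2.
Key observation: no ordering could ever have run P6 before the abort of P8 and P2; with (3, 2, 2, 3) back in the pool it fits at step 3.
Why nothing smaller works — every single abort fails: P3 alone leaves P8 blocked (short on R2); P8 alone leaves P6 blocked (short on R2); P6 alone leaves P8 blocked (short on R2); P5 alone leaves P8 blocked (short on R2); P9 alone leaves P8 blocked (short on R2); P2 alone leaves P8 blocked (short on R2).
Survivors finish in the order: P5, P9, P6, P3. Walking it through (pool after the aborts first):
  pool = (6, 2, 4, 6)
  run P5 (needs (2, 0, 2, 2), free (6, 2, 4, 6)); after release of (1, 1, 2, 0) the pool is (7, 3, 6, 6)
  run P9 (needs (2, 1, 3, 0), free (7, 3, 6, 6)); after release of (0, 0, 2, 0) the pool is (7, 3, 8, 6)
  run P6 (needs (1, 3, 2, 0), free (7, 3, 8, 6)); after release of (0, 1, 0, 2) the pool is (7, 4, 8, 8)
  run P3 (needs (3, 0, 6, 3), free (7, 4, 8, 8)); after release of (0, 0, 1, 1) the pool is (7, 4, 9, 9)
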